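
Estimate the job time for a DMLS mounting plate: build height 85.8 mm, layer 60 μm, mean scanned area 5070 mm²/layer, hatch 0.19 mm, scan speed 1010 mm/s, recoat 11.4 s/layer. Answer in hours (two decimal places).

Layers = ⌈85.8/0.06⌉ = 1430.
Hatch length per layer = 5070 / 0.19, so 26684.2 mm.
Per-layer scan time: 26684.2 / 1010 → 26.42 s.
Layer cycle: 26.42 + 11.4 → 37.82 s.
1430 layers × 37.82 s/layer = 54082.6 s, i.e. 15.02 hours.

15.02 hours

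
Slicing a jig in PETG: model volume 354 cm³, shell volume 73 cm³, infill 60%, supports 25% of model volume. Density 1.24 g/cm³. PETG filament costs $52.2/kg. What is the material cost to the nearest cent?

Volume inside the shell: 354 − 73 → 281 cm³.
Deposited infill: 0.60 × 281 → 168.6 cm³.
Support: 0.25 × 354 → 88.5 cm³.
Total extruded: 73 + 168.6 + 88.5 → 330.1 cm³.
Mass = 330.1 × 1.24 = 409.324 g.
At $52.2/kg: 409.324/1000 × 52.2 = $21.37.

$21.37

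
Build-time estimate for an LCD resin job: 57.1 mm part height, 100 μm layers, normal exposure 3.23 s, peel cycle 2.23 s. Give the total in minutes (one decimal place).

Layer count = ceil(57.1 / 0.1) = 571.
Each layer takes = 3.23 + 2.23, so 5.46 s.
Total = 571 × 5.46 = 3117.66 s = 52.0 minutes.

52.0 minutes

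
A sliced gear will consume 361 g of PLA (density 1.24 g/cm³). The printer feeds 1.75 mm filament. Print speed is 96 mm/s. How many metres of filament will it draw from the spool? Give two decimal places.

Volume = 361 g / 1.24 g·cm⁻³ = 291.129 cm³ = 291129 mm³.
A = π r² = π × 0.875² = 2.4053 mm².
Length = 291129 / 2.4053 = 121036.46 mm = 121.04 m.

121.04 m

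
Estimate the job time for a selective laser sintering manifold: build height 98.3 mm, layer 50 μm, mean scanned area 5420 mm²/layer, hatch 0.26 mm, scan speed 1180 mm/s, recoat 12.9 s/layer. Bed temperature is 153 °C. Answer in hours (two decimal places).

Number of layers: 98.3 / 0.05 → 1966 (rounded up).
Scan path per layer = 5420 / 0.26 = 20846.2 mm.
Per-layer scan time = 20846.2 / 1180 = 17.6663 s.
Layer cycle = 17.6663 + 12.9 = 30.5663 s.
Build time = 1966 × 30.5663 = 60093.3458 s = 16.69 hours.

16.69 hours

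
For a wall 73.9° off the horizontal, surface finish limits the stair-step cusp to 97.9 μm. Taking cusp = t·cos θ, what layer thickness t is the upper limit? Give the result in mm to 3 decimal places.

0.353 mm

Layer height = cusp / cos(73.9°) = 0.0979 / 0.2773 = 0.353 mm.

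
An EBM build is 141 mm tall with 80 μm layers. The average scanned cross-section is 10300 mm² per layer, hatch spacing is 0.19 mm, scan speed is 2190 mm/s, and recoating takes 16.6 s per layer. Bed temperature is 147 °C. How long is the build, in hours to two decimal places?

20.25 hours

Layers = ⌈141/0.08⌉ = 1763.
Hatch length per layer = 10300 / 0.19 = 54210.5 mm.
Scan time per layer = 54210.5 / 2190 = 24.7537 s.
Time per layer = 24.7537 + 16.6, so 41.3537 s.
1763 layers × 41.3537 s/layer = 72906.5731 s, i.e. 20.25 hours.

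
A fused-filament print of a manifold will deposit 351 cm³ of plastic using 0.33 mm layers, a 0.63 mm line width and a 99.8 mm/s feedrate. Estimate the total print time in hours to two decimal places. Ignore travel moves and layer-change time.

4.70 hours

Extrusion cross-section = 0.33 × 0.63 = 0.2079 mm².
Path length: 351000 mm³ / 0.2079 mm² → 1688311.7 mm.
Extrusion time = 1688311.7 / 99.8 = 16917 s.
Converting: 16917 s = 4.70 hours.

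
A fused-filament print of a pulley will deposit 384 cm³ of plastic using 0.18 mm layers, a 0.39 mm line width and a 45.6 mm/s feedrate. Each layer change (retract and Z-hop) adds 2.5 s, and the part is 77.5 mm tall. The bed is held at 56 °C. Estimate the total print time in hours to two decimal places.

33.62 hours

Bead cross-section = 0.18 × 0.39 = 0.0702 mm².
Path length: 384000 mm³ / 0.0702 mm² → 5470085.5 mm.
Time extruding = 5470085.5 / 45.6, so 119958 s.
Layers = ⌈77.5/0.18⌉ = 431.
Z-hop total = 431 × 2.5 = 1077.5 s.
Total = 119958 + 1077.5 = 121035.5 s = 33.62 hours.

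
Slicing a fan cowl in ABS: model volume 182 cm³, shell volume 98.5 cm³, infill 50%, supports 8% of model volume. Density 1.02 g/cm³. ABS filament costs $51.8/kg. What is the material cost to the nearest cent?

$8.18

Volume inside the shell = 182 − 98.5 = 83.5 cm³.
Infill deposited = 0.50 × 83.5 = 41.75 cm³.
Support = 0.08 × 182 = 14.56 cm³.
Deposited volume: 98.5 + 41.75 + 14.56 → 154.81 cm³.
Mass = 154.81 × 1.02, so 157.9062 g.
At $51.8/kg: 157.9062/1000 × 51.8 = $8.18.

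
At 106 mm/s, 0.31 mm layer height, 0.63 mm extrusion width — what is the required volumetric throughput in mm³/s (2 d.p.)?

20.70

A = 0.31 × 0.63, so 0.1953 mm².
Volumetric flow = 106 × 0.1953 = 20.70 mm³/s.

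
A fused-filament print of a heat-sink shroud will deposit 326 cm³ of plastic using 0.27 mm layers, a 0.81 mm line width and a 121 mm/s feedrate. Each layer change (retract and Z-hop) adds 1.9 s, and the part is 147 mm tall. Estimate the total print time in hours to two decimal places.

3.71 hours

Line area = 0.27 × 0.81 = 0.2187 mm².
Toolpath length = 326 cm³ / 0.2187 mm² = 326000 / 0.2187 = 1490626.4 mm.
Extrusion time = 1490626.4 / 121 = 12319.2 s.
Number of layers: 147 / 0.27 → 545 (rounded up).
Layer-change overhead: 545 × 1.9 → 1035.5 s.
Total = 12319.2 + 1035.5 = 13354.7 s = 3.71 hours.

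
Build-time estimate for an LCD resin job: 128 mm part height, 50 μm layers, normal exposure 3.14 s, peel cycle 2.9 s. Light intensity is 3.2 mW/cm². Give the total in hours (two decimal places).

Layers = ⌈128/0.05⌉ = 2560.
Cycle time: 3.14 + 2.9 → 6.04 s.
Build time: 2560 × 6.04 s = 15462.4 s, i.e. 4.30 hours.

4.30 hours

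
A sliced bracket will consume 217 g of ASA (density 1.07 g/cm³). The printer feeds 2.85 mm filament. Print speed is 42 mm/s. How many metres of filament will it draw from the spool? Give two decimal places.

31.79 m

Volume = 217 g / 1.07 g·cm⁻³ = 202.8037 cm³ = 202803.7 mm³.
Filament cross-section = π × (2.85/2)² = 6.3794 mm².
L = V/A = 202803.7/6.3794 = 31790.4 mm → 31.79 m.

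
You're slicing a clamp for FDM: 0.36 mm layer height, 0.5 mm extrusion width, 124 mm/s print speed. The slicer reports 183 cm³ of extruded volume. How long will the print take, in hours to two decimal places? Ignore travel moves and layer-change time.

Bead cross-section: 0.36 × 0.5 → 0.18 mm².
Total extruded path = 183000/0.18 = 1016666.7 mm.
Time extruding = 1016666.7 / 124, so 8198.9 s.
8198.9 s = 2.28 hours.

2.28 hours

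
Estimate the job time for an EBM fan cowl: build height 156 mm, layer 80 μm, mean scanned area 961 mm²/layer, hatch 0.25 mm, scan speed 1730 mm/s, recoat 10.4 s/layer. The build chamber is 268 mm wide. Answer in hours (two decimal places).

6.84 hours

Layers = ⌈156/0.08⌉ = 1950.
Hatch length per layer = 961 / 0.25 = 3844 mm.
Scan time per layer: 3844 / 1730 → 2.222 s.
Time per layer: 2.222 + 10.4 → 12.622 s.
1950 layers × 12.622 s/layer = 24612.9 s, i.e. 6.84 hours.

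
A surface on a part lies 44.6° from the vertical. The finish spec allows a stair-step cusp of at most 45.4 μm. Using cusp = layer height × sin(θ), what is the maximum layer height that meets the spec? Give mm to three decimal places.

Layer height = cusp / sin(44.6°) = 0.0454 / 0.7022 = 0.065 mm.

0.065 mm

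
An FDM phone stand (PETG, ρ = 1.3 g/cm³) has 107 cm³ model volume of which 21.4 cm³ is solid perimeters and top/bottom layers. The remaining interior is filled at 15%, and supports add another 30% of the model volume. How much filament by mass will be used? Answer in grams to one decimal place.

86.2 g

Volume inside the shell = 107 − 21.4, so 85.6 cm³.
Infill deposited = 0.15 × 85.6 = 12.84 cm³.
Support = 0.30 × 107, so 32.1 cm³.
Total printed volume = 21.4 + 12.84 + 32.1 = 66.34 cm³.
Mass: 66.34 × 1.3 → 86.242 g.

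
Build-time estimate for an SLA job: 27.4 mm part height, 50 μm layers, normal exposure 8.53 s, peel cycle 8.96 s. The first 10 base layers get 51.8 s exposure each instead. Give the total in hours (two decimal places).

2.78 hours

Layers = ⌈27.4/0.05⌉ = 548.
Burn-in layers = 10 × (51.8 + 8.96), so 607.6 s.
Regular layers = 538 × (8.53 + 8.96), so 9409.62 s.
Sum: 607.6 + 9409.62 = 10017.22 s → 2.78 hours.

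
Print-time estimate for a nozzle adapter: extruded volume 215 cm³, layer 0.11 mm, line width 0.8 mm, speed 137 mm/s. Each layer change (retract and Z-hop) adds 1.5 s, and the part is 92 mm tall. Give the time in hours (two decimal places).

5.30 hours

Line area = 0.11 × 0.8 = 0.088 mm².
Total extruded path = 215000/0.088 = 2443181.8 mm.
Print-move time = 2443181.8 / 137 = 17833.4 s.
Number of layers: 92 / 0.11 → 837 (rounded up).
Non-print overhead = 837 × 1.5, so 1255.5 s.
Altogether 17833.4 + 1255.5 = 19088.9 s, i.e. 5.30 hours.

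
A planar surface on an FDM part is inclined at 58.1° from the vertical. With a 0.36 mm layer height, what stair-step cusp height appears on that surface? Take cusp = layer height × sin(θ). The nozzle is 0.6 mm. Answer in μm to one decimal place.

305.6 μm

sin(58.1°) = 0.8490, so cusp = 0.36 × 0.8490 = 0.30564 mm → 305.6 μm.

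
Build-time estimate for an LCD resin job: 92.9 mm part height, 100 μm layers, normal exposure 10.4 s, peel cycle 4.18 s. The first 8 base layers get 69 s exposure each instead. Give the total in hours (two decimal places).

Layer count = ceil(92.9 / 0.1) = 929.
Burn-in layers: 8 × (69 + 4.18) → 585.44 s.
Regular layers = 921 × (10.4 + 4.18) = 13428.18 s.
Sum: 585.44 + 13428.18 = 14013.62 s → 3.89 hours.

3.89 hours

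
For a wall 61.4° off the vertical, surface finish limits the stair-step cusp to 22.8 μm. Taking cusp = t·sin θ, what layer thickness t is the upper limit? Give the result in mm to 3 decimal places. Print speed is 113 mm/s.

0.026 mm

Layer height = cusp / sin(61.4°) = 0.0228 / 0.8780 = 0.026 mm.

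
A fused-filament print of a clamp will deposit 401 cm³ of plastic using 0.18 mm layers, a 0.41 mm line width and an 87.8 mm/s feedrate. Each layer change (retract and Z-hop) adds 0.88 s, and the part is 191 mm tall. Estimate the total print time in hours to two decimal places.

17.45 hours

Line area = 0.18 × 0.41 = 0.0738 mm².
Toolpath length = 401 cm³ / 0.0738 mm² = 401000 / 0.0738 = 5433604.3 mm.
Extrusion time: 5433604.3 / 87.8 → 61886.2 s.
Layers = ⌈191/0.18⌉ = 1062.
Z-hop total: 1062 × 0.88 → 934.56 s.
Altogether 61886.2 + 934.56 = 62820.76 s, i.e. 17.45 hours.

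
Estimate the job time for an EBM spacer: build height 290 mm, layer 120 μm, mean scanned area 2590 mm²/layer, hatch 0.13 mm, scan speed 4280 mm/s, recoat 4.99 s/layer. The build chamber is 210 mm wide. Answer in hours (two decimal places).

Layers = ⌈290/0.12⌉ = 2417.
Scan path per layer: 2590 / 0.13 → 19923.1 mm.
Scan time per layer = 19923.1 / 4280 = 4.6549 s.
Time per layer: 4.6549 + 4.99 → 9.6449 s.
Total: 2417 × 9.6449 s = 23311.7233 s → 6.48 hours.

6.48 hours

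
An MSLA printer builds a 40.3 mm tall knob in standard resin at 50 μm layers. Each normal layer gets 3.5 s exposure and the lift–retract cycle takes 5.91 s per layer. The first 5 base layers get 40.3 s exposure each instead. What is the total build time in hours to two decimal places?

2.16 hours

Layer count = ceil(40.3 / 0.05) = 806.
Base layers = 5 × (40.3 + 5.91), so 231.05 s.
Normal layers = 801 × (3.5 + 5.91), so 7537.41 s.
Total = 231.05 + 7537.41 = 7768.46 s = 2.16 hours.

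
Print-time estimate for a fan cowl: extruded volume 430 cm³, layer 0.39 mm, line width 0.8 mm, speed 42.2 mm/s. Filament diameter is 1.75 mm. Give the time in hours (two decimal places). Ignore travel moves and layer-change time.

9.07 hours

Extrusion cross-section = 0.39 × 0.8 = 0.312 mm².
Toolpath length = 430 cm³ / 0.312 mm² = 430000 / 0.312 = 1378205.1 mm.
Time extruding: 1378205.1 / 42.2 → 32658.9 s.
Converting: 32658.9 s = 9.07 hours.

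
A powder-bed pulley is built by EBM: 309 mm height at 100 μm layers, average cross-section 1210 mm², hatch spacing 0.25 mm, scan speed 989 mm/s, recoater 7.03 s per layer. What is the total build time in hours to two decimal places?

Layers = ⌈309/0.1⌉ = 3090.
Scan path per layer: 1210 / 0.25 → 4840 mm.
Beam time per layer: 4840 / 989 → 4.8938 s.
Layer cycle = 4.8938 + 7.03, so 11.9238 s.
Total: 3090 × 11.9238 s = 36844.542 s → 10.23 hours.

10.23 hours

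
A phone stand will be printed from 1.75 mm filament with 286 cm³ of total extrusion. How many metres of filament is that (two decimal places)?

Cross-section of 1.75 mm filament: π·(1.75/2)² = 2.4053 mm².
L = 286000 mm³ / 2.4053 mm² = 118904.09 mm, i.e. 118.90 m.

118.90 m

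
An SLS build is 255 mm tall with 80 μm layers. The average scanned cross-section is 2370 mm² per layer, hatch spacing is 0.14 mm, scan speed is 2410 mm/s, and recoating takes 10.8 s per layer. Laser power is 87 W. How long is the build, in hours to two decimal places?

15.78 hours

Number of layers: 255 / 0.08 → 3188 (rounded up).
Hatch length per layer = 2370 / 0.14, so 16928.6 mm.
Per-layer scan time: 16928.6 / 2410 → 7.0243 s.
Layer cycle: 7.0243 + 10.8 → 17.8243 s.
Build time = 3188 × 17.8243 = 56823.8684 s = 15.78 hours.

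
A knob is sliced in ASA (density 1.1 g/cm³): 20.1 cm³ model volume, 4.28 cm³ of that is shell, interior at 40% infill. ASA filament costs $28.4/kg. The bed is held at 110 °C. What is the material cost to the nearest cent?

Infill region = 20.1 − 4.28, so 15.82 cm³.
Deposited infill = 0.40 × 15.82 = 6.328 cm³.
Total printed volume = 4.28 + 6.328 = 10.608 cm³.
Mass = 10.608 × 1.1 = 11.6688 g.
Cost = 11.6688 g / 1000 × $28.4/kg = $0.33.

$0.33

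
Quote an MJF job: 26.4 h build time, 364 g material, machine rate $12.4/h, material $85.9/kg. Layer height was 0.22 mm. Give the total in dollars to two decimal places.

$358.63

Time charge = 12.4 × 26.4, so $327.36.
Material cost: 85.9 × 364/1000 → $31.2676.
Total = 327.36 + 31.2676 = 358.6276 ≈ $358.63.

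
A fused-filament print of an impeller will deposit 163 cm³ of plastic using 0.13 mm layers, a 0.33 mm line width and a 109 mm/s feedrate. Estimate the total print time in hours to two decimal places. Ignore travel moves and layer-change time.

Extrusion cross-section = 0.13 × 0.33, so 0.0429 mm².
Total extruded path = 163000/0.0429 = 3799533.8 mm.
Print-move time: 3799533.8 / 109 → 34858.1 s.
In the requested units: 34858.1 s = 9.68 hours.

9.68 hours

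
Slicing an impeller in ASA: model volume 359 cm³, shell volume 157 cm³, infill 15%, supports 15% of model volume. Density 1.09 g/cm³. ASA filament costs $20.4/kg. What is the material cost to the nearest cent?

Interior volume = 359 − 157 = 202 cm³.
Infill volume: 0.15 × 202 → 30.3 cm³.
Support = 0.15 × 359, so 53.85 cm³.
Deposited volume = 157 + 30.3 + 53.85 = 241.15 cm³.
Mass = 241.15 × 1.09, so 262.8535 g.
At $20.4/kg: 262.8535/1000 × 20.4 = $5.36.

$5.36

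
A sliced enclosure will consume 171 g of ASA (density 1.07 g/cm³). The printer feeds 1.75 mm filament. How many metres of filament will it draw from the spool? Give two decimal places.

Extruded volume: 171/1.07 = 159.8131 cm³ (159813.1 mm³).
A = π r² = π × 0.875² = 2.4053 mm².
L = V/A = 159813.1/2.4053 = 66442.07 mm → 66.44 m.

66.44 m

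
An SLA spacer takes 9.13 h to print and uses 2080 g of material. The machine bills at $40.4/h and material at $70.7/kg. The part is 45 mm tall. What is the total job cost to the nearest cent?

$515.91

Machine-time cost = 40.4 × 9.13, so $368.852.
Material charge = 70.7 × 2080/1000 = $147.056.
Total = 368.852 + 147.056 = 515.908 ≈ $515.91.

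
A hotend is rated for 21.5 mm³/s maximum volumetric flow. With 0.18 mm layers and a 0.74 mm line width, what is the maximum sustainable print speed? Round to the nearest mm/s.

A = 0.18 × 0.74, so 0.1332 mm².
Max speed = 21.5 / 0.1332 = 161.41 ≈ 161 mm/s.

161 mm/s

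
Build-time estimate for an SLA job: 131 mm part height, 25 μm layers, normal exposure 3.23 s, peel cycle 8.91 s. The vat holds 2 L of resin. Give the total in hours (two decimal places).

Number of layers: 131 / 0.025 → 5240 (rounded up).
Each layer takes = 3.23 + 8.91 = 12.14 s.
Build time: 5240 × 12.14 s = 63613.6 s, i.e. 17.67 hours.

17.67 hours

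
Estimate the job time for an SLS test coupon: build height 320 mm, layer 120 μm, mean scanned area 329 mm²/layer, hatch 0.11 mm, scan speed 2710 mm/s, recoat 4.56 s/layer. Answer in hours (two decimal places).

4.20 hours

Number of layers: 320 / 0.12 → 2667 (rounded up).
Hatch length per layer = 329 / 0.11 = 2990.9 mm.
Laser time per layer = 2990.9 / 2710 = 1.1037 s.
Per-layer time = 1.1037 + 4.56, so 5.6637 s.
Total: 2667 × 5.6637 s = 15105.0879 s → 4.20 hours.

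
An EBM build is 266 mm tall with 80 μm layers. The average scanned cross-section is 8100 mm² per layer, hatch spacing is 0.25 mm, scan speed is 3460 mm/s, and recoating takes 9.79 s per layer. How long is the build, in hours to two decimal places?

17.69 hours

Number of layers: 266 / 0.08 → 3325 (rounded up).
Per-layer scan distance = 8100 / 0.25 = 32400 mm.
Scan time per layer: 32400 / 3460 → 9.3642 s.
Layer cycle = 9.3642 + 9.79 = 19.1542 s.
Build time = 3325 × 19.1542 = 63687.715 s = 17.69 hours.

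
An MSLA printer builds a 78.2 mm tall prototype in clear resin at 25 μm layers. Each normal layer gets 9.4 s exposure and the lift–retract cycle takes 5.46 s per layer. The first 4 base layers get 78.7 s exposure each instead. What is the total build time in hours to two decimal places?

Layers = ⌈78.2/0.025⌉ = 3128.
Base layers = 4 × (78.7 + 5.46), so 336.64 s.
Regular layers: 3124 × (9.4 + 5.46) → 46422.64 s.
Total = 336.64 + 46422.64 = 46759.28 s = 12.99 hours.

12.99 hours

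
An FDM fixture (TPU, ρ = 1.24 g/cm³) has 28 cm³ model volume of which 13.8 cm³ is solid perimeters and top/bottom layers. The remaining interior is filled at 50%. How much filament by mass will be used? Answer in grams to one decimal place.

25.9 g

Interior volume = 28 − 13.8, so 14.2 cm³.
Infill volume = 0.50 × 14.2, so 7.1 cm³.
Total extruded: 13.8 + 7.1 → 20.9 cm³.
Mass: 20.9 × 1.24 → 25.916 g.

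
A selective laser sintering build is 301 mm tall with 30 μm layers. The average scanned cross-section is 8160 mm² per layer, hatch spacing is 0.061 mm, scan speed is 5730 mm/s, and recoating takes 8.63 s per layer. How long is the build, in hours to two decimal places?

Layer count = ceil(301 / 0.03) = 10034.
Per-layer scan distance: 8160 / 0.061 → 133770.5 mm.
Laser time per layer: 133770.5 / 5730 → 23.3456 s.
Time per layer = 23.3456 + 8.63 = 31.9756 s.
10034 layers × 31.9756 s/layer = 320843.1704 s, i.e. 89.12 hours.

89.12 hours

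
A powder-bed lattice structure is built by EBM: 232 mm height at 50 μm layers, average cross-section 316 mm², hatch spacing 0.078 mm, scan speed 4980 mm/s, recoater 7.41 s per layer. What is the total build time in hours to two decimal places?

10.60 hours

Number of layers: 232 / 0.05 → 4640 (rounded up).
Scan path per layer: 316 / 0.078 → 4051.3 mm.
Beam time per layer = 4051.3 / 4980 = 0.8135 s.
Per-layer time = 0.8135 + 7.41, so 8.2235 s.
Total: 4640 × 8.2235 s = 38157.04 s → 10.60 hours.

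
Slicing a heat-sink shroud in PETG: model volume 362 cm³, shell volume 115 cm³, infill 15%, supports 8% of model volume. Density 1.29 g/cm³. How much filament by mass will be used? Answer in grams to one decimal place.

Volume inside the shell = 362 − 115 = 247 cm³.
Infill deposited = 0.15 × 247, so 37.05 cm³.
Support = 0.08 × 362, so 28.96 cm³.
Deposited volume: 115 + 37.05 + 28.96 → 181.01 cm³.
Mass = 181.01 × 1.29 = 233.5029 g.

233.5 g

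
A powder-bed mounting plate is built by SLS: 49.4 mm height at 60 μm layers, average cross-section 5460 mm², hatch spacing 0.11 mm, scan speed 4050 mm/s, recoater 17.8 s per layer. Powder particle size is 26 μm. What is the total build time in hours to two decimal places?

Layers = ⌈49.4/0.06⌉ = 824.
Scan path per layer = 5460 / 0.11, so 49636.4 mm.
Laser time per layer = 49636.4 / 4050, so 12.2559 s.
Layer cycle = 12.2559 + 17.8 = 30.0559 s.
Total: 824 × 30.0559 s = 24766.0616 s → 6.88 hours.

6.88 hours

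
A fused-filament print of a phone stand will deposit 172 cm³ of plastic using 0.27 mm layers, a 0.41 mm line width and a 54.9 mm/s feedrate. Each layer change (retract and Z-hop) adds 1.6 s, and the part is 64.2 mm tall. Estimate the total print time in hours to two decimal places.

Extrusion cross-section = 0.27 × 0.41, so 0.1107 mm².
Path length: 172000 mm³ / 0.1107 mm² → 1553748.9 mm.
Print-move time: 1553748.9 / 54.9 → 28301.4 s.
Layer count = ceil(64.2 / 0.27) = 238.
Layer-change overhead = 238 × 1.6 = 380.8 s.
Total = 28301.4 + 380.8 = 28682.2 s = 7.97 hours.

7.97 hours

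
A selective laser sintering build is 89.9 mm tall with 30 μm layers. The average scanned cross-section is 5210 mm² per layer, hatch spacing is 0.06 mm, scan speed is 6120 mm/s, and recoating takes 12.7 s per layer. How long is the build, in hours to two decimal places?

Layers = ⌈89.9/0.03⌉ = 2997.
Per-layer scan distance: 5210 / 0.06 → 86833.3 mm.
Per-layer scan time: 86833.3 / 6120 → 14.1884 s.
Layer cycle = 14.1884 + 12.7, so 26.8884 s.
Build time = 2997 × 26.8884 = 80584.5348 s = 22.38 hours.

22.38 hours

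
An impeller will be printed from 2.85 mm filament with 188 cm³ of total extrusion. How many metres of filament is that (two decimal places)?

Cross-section of 2.85 mm filament: π·(2.85/2)² = 6.3794 mm².
Length = 188 cm³ / 6.3794 mm² = 188000 / 6.3794 = 29469.86 mm = 29.47 m.

29.47 m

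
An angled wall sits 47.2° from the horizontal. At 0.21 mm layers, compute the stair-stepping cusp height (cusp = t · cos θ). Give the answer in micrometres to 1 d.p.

Cusp = layer height × cos(47.2°) = 0.21 × 0.6794 = 0.142674 mm = 142.7 μm.

142.7 μm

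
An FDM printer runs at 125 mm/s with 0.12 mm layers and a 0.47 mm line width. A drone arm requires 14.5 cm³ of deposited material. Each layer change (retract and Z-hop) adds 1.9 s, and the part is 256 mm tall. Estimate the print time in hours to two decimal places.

Line area = 0.12 × 0.47, so 0.0564 mm².
Path length: 14500 mm³ / 0.0564 mm² → 257092.2 mm.
Extrusion time = 257092.2 / 125 = 2056.7 s.
Number of layers: 256 / 0.12 → 2134 (rounded up).
Z-hop total: 2134 × 1.9 → 4054.6 s.
Total = 2056.7 + 4054.6 = 6111.3 s = 1.70 hours.

1.70 hours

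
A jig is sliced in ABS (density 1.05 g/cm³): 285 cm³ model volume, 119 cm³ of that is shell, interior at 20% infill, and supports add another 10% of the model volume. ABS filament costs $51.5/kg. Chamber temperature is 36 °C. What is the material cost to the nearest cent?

Infill region = 285 − 119, so 166 cm³.
Deposited infill: 0.20 × 166 → 33.2 cm³.
Support: 0.10 × 285 → 28.5 cm³.
Total printed volume: 119 + 33.2 + 28.5 → 180.7 cm³.
Mass = 180.7 × 1.05 = 189.735 g.
At $51.5/kg: 189.735/1000 × 51.5 = $9.77.

$9.77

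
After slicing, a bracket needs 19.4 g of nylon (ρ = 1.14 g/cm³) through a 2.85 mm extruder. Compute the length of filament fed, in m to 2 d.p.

Volume = 19.4 g / 1.14 g·cm⁻³ = 17.0175 cm³ = 17017.5 mm³.
Cross-section of 2.85 mm filament: π·(2.85/2)² = 6.3794 mm².
Length = 17017.5 / 6.3794 = 2667.57 mm = 2.67 m.

2.67 m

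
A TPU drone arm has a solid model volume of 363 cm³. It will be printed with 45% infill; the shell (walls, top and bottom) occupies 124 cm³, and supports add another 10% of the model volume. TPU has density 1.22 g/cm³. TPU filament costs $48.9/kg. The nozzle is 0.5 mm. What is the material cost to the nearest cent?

Interior volume = 363 − 124, so 239 cm³.
Infill deposited = 0.45 × 239, so 107.55 cm³.
Support: 0.10 × 363 → 36.3 cm³.
Total printed volume: 124 + 107.55 + 36.3 → 267.85 cm³.
Mass = 267.85 × 1.22, so 326.777 g.
Cost = 326.777 g / 1000 × $48.9/kg = $15.98.

$15.98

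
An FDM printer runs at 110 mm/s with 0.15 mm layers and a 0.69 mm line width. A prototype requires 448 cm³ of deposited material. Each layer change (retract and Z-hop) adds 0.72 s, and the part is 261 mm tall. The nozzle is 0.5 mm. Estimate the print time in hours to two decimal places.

11.28 hours

Extrusion cross-section: 0.15 × 0.69 → 0.1035 mm².
Total extruded path = 448000/0.1035 = 4328502.4 mm.
Time extruding: 4328502.4 / 110 → 39350 s.
Number of layers: 261 / 0.15 → 1740 (rounded up).
Layer-change overhead = 1740 × 0.72, so 1252.8 s.
Total = 39350 + 1252.8 = 40602.8 s = 11.28 hours.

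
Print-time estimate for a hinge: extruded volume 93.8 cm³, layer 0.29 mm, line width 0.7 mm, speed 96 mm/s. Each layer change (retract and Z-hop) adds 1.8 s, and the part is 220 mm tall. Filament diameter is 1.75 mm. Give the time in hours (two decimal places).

Bead cross-section = 0.29 × 0.7 = 0.203 mm².
Total extruded path = 93800/0.203 = 462069 mm.
Time extruding = 462069 / 96 = 4813.2 s.
Layers = ⌈220/0.29⌉ = 759.
Layer-change overhead: 759 × 1.8 → 1366.2 s.
Altogether 4813.2 + 1366.2 = 6179.4 s, i.e. 1.72 hours.

1.72 hours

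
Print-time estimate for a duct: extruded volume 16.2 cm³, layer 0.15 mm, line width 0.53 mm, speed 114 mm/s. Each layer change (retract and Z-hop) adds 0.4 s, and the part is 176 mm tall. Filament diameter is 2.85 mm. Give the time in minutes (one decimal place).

37.6 minutes

Bead cross-section = 0.15 × 0.53 = 0.0795 mm².
Path length: 16200 mm³ / 0.0795 mm² → 203773.6 mm.
Print-move time = 203773.6 / 114, so 1787.5 s.
Layer count = ceil(176 / 0.15) = 1174.
Z-hop total: 1174 × 0.4 → 469.6 s.
Altogether 1787.5 + 469.6 = 2257.1 s, i.e. 37.6 minutes.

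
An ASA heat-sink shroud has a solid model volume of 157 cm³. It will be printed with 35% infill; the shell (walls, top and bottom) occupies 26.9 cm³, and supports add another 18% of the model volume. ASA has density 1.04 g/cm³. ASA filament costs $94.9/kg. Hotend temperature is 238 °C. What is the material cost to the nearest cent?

Volume inside the shell = 157 − 26.9 = 130.1 cm³.
Infill deposited = 0.35 × 130.1 = 45.535 cm³.
Support = 0.18 × 157 = 28.26 cm³.
Total printed volume = 26.9 + 45.535 + 28.26 = 100.695 cm³.
Mass = 100.695 × 1.04 = 104.7228 g.
Cost = 104.7228 g / 1000 × $94.9/kg = $9.94.

$9.94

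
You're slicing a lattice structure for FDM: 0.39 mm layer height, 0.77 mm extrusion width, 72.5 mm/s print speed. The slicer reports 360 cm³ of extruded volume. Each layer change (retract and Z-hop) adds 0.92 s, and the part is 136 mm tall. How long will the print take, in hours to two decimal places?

4.68 hours

Line area: 0.39 × 0.77 → 0.3003 mm².
Path length: 360000 mm³ / 0.3003 mm² → 1198801.2 mm.
Time extruding: 1198801.2 / 72.5 → 16535.2 s.
Number of layers: 136 / 0.39 → 349 (rounded up).
Non-print overhead = 349 × 0.92 = 321.08 s.
Altogether 16535.2 + 321.08 = 16856.28 s, i.e. 4.68 hours.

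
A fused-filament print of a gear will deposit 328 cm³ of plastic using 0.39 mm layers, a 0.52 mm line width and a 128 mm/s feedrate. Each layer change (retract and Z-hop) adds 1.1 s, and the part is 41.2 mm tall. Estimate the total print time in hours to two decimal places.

Bead cross-section = 0.39 × 0.52, so 0.2028 mm².
Path length: 328000 mm³ / 0.2028 mm² → 1617357 mm.
Time extruding = 1617357 / 128, so 12635.6 s.
Layers = ⌈41.2/0.39⌉ = 106.
Layer-change overhead = 106 × 1.1, so 116.6 s.
Total = 12635.6 + 116.6 = 12752.2 s = 3.54 hours.

3.54 hours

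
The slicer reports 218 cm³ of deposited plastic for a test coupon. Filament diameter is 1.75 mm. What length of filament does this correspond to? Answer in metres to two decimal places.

Filament cross-section = π × (1.75/2)² = 2.4053 mm².
L = 218000 mm³ / 2.4053 mm² = 90633.19 mm, i.e. 90.63 m.

90.63 m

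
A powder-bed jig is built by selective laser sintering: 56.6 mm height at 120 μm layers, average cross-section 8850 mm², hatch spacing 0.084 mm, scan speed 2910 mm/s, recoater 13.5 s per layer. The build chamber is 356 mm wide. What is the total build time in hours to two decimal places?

Layers = ⌈56.6/0.12⌉ = 472.
Per-layer scan distance = 8850 / 0.084, so 105357.1 mm.
Per-layer scan time = 105357.1 / 2910, so 36.2052 s.
Layer cycle: 36.2052 + 13.5 → 49.7052 s.
Build time = 472 × 49.7052 = 23460.8544 s = 6.52 hours.

6.52 hours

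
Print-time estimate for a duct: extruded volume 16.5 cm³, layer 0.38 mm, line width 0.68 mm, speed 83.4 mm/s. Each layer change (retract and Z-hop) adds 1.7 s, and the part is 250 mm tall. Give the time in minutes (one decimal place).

31.4 minutes

Line area = 0.38 × 0.68 = 0.2584 mm².
Toolpath length = 16.5 cm³ / 0.2584 mm² = 16500 / 0.2584 = 63854.5 mm.
Extrusion time = 63854.5 / 83.4 = 765.6 s.
Layer count = ceil(250 / 0.38) = 658.
Non-print overhead: 658 × 1.7 → 1118.6 s.
Total = 765.6 + 1118.6 = 1884.2 s = 31.4 minutes.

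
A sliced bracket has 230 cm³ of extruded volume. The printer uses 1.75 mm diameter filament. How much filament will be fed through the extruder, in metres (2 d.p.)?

A = π r² = π × 0.875² = 2.4053 mm².
L = 230000 mm³ / 2.4053 mm² = 95622.17 mm, i.e. 95.62 m.

95.62 m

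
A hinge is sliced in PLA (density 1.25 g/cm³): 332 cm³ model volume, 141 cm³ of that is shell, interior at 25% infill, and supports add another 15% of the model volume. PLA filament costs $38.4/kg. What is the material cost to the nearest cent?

$11.45

Infill region = 332 − 141 = 191 cm³.
Infill deposited = 0.25 × 191 = 47.75 cm³.
Support = 0.15 × 332 = 49.8 cm³.
Deposited volume: 141 + 47.75 + 49.8 → 238.55 cm³.
Mass: 238.55 × 1.25 → 298.1875 g.
Cost = 298.1875 g / 1000 × $38.4/kg = $11.45.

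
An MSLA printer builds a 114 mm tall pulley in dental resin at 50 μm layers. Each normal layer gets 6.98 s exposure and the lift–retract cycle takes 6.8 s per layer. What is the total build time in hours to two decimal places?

Layer count = ceil(114 / 0.05) = 2280.
Cycle time: 6.98 + 6.8 → 13.78 s.
Build time: 2280 × 13.78 s = 31418.4 s, i.e. 8.73 hours.

8.73 hours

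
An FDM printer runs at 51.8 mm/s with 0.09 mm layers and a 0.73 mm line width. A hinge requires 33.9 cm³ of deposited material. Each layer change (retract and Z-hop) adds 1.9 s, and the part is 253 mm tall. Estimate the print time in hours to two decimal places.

Bead cross-section: 0.09 × 0.73 → 0.0657 mm².
Toolpath length = 33.9 cm³ / 0.0657 mm² = 33900 / 0.0657 = 515981.7 mm.
Time extruding = 515981.7 / 51.8, so 9961 s.
Layer count = ceil(253 / 0.09) = 2812.
Z-hop total = 2812 × 1.9 = 5342.8 s.
Total = 9961 + 5342.8 = 15303.8 s = 4.25 hours.

4.25 hours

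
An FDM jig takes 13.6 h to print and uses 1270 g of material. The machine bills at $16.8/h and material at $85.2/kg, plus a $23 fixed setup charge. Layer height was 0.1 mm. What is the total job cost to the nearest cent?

$359.68

Time charge = 16.8 × 13.6, so $228.48.
Feedstock cost = 85.2 × 1270/1000, so $108.204.
Adding setup: 228.48 + 108.204 + 23 → 359.684 ≈ $359.68.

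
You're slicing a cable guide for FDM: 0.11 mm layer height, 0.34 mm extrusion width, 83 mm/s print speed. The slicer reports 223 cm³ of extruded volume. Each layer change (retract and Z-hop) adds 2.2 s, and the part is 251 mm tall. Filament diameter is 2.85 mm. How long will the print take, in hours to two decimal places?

21.35 hours

Line area = 0.11 × 0.34, so 0.0374 mm².
Toolpath length = 223 cm³ / 0.0374 mm² = 223000 / 0.0374 = 5962566.8 mm.
Extrusion time = 5962566.8 / 83, so 71838.2 s.
Number of layers: 251 / 0.11 → 2282 (rounded up).
Z-hop total = 2282 × 2.2 = 5020.4 s.
Total = 71838.2 + 5020.4 = 76858.6 s = 21.35 hours.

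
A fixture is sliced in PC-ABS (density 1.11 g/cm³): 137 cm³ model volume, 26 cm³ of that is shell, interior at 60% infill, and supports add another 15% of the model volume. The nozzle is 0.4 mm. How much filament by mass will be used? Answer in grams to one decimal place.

125.6 g

Volume inside the shell = 137 − 26, so 111 cm³.
Infill deposited = 0.60 × 111 = 66.6 cm³.
Support = 0.15 × 137 = 20.55 cm³.
Total extruded: 26 + 66.6 + 20.55 → 113.15 cm³.
Mass: 113.15 × 1.11 → 125.5965 g.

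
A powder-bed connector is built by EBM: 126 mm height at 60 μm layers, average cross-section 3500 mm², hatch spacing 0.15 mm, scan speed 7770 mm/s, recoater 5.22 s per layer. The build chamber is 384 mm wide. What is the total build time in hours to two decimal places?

4.80 hours

Layer count = ceil(126 / 0.06) = 2100.
Per-layer scan distance: 3500 / 0.15 → 23333.3 mm.
Scan time per layer: 23333.3 / 7770 → 3.003 s.
Per-layer time: 3.003 + 5.22 → 8.223 s.
2100 layers × 8.223 s/layer = 17268.3 s, i.e. 4.80 hours.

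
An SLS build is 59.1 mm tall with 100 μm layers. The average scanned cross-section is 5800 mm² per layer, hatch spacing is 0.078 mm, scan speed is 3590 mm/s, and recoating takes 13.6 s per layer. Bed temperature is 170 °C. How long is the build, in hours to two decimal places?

5.63 hours

Layers = ⌈59.1/0.1⌉ = 591.
Scan path per layer: 5800 / 0.078 → 74359 mm.
Per-layer scan time = 74359 / 3590 = 20.7128 s.
Time per layer = 20.7128 + 13.6, so 34.3128 s.
591 layers × 34.3128 s/layer = 20278.8648 s, i.e. 5.63 hours.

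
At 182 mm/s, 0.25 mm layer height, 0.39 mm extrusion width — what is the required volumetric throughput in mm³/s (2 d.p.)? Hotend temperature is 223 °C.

Extrusion cross-section = 0.25 × 0.39 = 0.0975 mm².
Q = v·A = 182 × 0.0975 = 17.75 mm³/s.

17.75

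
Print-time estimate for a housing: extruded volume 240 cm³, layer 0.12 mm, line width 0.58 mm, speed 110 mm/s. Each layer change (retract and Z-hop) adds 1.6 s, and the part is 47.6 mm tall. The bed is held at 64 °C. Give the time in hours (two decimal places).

Bead cross-section: 0.12 × 0.58 → 0.0696 mm².
Path length: 240000 mm³ / 0.0696 mm² → 3448275.9 mm.
Time extruding = 3448275.9 / 110 = 31348 s.
Layers = ⌈47.6/0.12⌉ = 397.
Non-print overhead: 397 × 1.6 → 635.2 s.
Total = 31348 + 635.2 = 31983.2 s = 8.88 hours.

8.88 hours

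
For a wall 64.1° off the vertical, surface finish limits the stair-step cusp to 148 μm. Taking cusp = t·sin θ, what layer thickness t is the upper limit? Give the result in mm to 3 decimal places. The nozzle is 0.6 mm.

sin(64.1°) = 0.8996; t_max = 0.148/0.8996 = 0.165 mm.

0.165 mm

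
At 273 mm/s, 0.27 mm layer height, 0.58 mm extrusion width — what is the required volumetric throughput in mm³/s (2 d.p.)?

42.75

A = 0.27 × 0.58 = 0.1566 mm².
Q = v·A = 273 × 0.1566 = 42.75 mm³/s.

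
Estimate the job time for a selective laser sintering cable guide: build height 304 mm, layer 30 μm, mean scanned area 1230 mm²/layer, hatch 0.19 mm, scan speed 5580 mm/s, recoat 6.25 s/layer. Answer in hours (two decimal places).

20.86 hours

Layers = ⌈304/0.03⌉ = 10134.
Scan path per layer = 1230 / 0.19 = 6473.7 mm.
Laser time per layer = 6473.7 / 5580 = 1.1602 s.
Time per layer = 1.1602 + 6.25 = 7.4102 s.
10134 layers × 7.4102 s/layer = 75094.9668 s, i.e. 20.86 hours.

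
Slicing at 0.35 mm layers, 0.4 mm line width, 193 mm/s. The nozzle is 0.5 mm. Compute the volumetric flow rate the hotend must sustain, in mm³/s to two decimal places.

Bead cross-section = 0.35 × 0.4, so 0.14 mm².
Q = v·A = 193 × 0.14 = 27.02 mm³/s.

27.02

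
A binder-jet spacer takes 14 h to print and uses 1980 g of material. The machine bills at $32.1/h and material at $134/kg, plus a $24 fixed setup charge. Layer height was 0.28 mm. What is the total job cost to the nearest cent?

$738.72

Machine-time cost = 32.1 × 14, so $449.40.
Material cost = 134 × 1980/1000, so $265.32.
Adding setup: 449.40 + 265.32 + 24 → $738.72.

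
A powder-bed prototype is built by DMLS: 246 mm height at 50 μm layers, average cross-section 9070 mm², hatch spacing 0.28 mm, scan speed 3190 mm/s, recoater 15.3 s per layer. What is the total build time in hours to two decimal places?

34.79 hours

Layer count = ceil(246 / 0.05) = 4920.
Scan path per layer = 9070 / 0.28 = 32392.9 mm.
Laser time per layer = 32392.9 / 3190, so 10.1545 s.
Per-layer time = 10.1545 + 15.3 = 25.4545 s.
4920 layers × 25.4545 s/layer = 125236.14 s, i.e. 34.79 hours.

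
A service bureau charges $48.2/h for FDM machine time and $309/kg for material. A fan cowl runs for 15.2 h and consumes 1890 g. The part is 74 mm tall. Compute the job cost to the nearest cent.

Machine-time cost = 48.2 × 15.2, so $732.64.
Material cost = 309 × 1890/1000 = $584.01.
Job cost: 732.64 + 584.01 = $1316.65.

$1316.65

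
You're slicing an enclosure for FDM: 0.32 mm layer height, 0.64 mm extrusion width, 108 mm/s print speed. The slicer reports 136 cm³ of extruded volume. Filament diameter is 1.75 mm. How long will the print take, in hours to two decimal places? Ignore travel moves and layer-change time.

Bead cross-section = 0.32 × 0.64 = 0.2048 mm².
Total extruded path = 136000/0.2048 = 664062.5 mm.
Extrusion time: 664062.5 / 108 → 6148.7 s.
In the requested units: 6148.7 s = 1.71 hours.

1.71 hours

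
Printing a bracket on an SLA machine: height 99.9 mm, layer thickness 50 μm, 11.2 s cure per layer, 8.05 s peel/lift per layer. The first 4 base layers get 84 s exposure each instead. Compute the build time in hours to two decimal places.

Layer count = ceil(99.9 / 0.05) = 1998.
Bottom layers = 4 × (84 + 8.05) = 368.2 s.
Remaining layers: 1994 × (11.2 + 8.05) → 38384.5 s.
Total = 368.2 + 38384.5 = 38752.7 s = 10.76 hours.

10.76 hours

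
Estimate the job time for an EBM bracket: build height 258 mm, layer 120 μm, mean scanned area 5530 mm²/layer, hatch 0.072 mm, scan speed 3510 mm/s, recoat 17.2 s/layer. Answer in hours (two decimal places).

Number of layers: 258 / 0.12 → 2150 (rounded up).
Scan path per layer: 5530 / 0.072 → 76805.6 mm.
Per-layer scan time: 76805.6 / 3510 → 21.8819 s.
Time per layer = 21.8819 + 17.2 = 39.0819 s.
Total: 2150 × 39.0819 s = 84026.085 s → 23.34 hours.

23.34 hours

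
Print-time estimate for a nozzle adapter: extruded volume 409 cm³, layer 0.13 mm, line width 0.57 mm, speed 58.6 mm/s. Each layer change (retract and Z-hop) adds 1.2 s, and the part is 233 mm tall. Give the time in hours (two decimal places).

Bead cross-section: 0.13 × 0.57 → 0.0741 mm².
Toolpath length = 409 cm³ / 0.0741 mm² = 409000 / 0.0741 = 5519568.2 mm.
Time extruding = 5519568.2 / 58.6, so 94190.6 s.
Number of layers: 233 / 0.13 → 1793 (rounded up).
Layer-change overhead: 1793 × 1.2 → 2151.6 s.
Altogether 94190.6 + 2151.6 = 96342.2 s, i.e. 26.76 hours.

26.76 hours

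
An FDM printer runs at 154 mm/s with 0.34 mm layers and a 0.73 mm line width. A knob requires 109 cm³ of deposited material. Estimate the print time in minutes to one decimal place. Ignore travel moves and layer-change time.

47.5 minutes

Bead cross-section = 0.34 × 0.73 = 0.2482 mm².
Total extruded path = 109000/0.2482 = 439162 mm.
Time extruding = 439162 / 154 = 2851.7 s.
That's 2851.7 s → 47.5 minutes.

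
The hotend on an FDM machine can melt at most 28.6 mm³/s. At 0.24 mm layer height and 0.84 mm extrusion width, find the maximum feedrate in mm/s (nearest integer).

142 mm/s

A = 0.24 × 0.84 = 0.2016 mm².
Max speed = 28.6 / 0.2016 = 141.87 ≈ 142 mm/s.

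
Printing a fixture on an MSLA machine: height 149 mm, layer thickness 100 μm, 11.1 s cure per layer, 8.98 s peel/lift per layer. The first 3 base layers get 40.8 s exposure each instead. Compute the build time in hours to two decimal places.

Number of layers: 149 / 0.1 → 1490 (rounded up).
Bottom layers = 3 × (40.8 + 8.98) = 149.34 s.
Regular layers: 1487 × (11.1 + 8.98) → 29858.96 s.
Sum: 149.34 + 29858.96 = 30008.3 s → 8.34 hours.

8.34 hours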